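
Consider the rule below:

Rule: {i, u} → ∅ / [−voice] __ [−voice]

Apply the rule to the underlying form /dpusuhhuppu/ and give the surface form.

dpshhppu

/u/ is a high vowel flanked by voiceless consonants /p/ and /s/, so it deletes.
/u/ is a high vowel flanked by voiceless consonants /s/ and /h/, so it deletes.
/u/ is a high vowel flanked by voiceless consonants /h/ and /p/, so it deletes.
The other instance of /u/ does not occur in the required environment and remains unchanged.
Surface form: [dpshhppu].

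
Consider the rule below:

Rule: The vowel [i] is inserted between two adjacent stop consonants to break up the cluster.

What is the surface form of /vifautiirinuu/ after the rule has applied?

No segment of /vifautiirinuu/ meets the structural description of the rule, so the form surfaces unchanged.

vifautiirinuu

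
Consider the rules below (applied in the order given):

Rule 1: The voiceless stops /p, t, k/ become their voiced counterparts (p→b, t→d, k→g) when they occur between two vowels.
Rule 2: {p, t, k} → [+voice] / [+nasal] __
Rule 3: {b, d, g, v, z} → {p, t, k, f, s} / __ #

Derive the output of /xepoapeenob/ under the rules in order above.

xeboabeenop

Rule 1 (intervocalic voicing): /p/ is a voiceless stop between vowels /e/ and /o/, so it voices to [b]. /p/ is a voiceless stop between vowels /a/ and /e/, so it voices to [b]. /xepoapeenob/ → xeboabeenob.
Rule 2 (post-nasal voicing): no segment meets the environment; /xeboabeenob/ is unchanged.
Rule 3 (final devoicing): /b/ is a voiced obstruent in word-final position, so it devoices to [p]. /xeboabeenob/ → xeboabeenop.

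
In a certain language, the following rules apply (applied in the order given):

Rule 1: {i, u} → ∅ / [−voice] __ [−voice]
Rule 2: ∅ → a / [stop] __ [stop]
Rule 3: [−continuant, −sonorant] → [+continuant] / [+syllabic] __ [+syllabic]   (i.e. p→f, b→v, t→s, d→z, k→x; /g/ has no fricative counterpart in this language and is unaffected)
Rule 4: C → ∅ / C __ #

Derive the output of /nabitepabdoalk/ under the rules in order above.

navisefavazoal

Rule 1 (high vowel syncope): no segment meets the environment; /nabitepabdoalk/ is unchanged.
Rule 2 (stop-cluster a-epenthesis): /b/ and /d/ form a stop–stop cluster, so [a] is inserted between them. /nabitepabdoalk/ → nabitepabadoalk.
Rule 3 (intervocalic spirantization): /b/ is a stop between vowels /a/ and /i/, so it spirantizes to the fricative [v]. /t/ is a stop between vowels /i/ and /e/, so it spirantizes to the fricative [s]. /p/ is a stop between vowels /e/ and /a/, so it spirantizes to the fricative [f]. /b/ is a stop between vowels /a/ and /a/, so it spirantizes to the fricative [v]. /d/ is a stop between vowels /a/ and /o/, so it spirantizes to the fricative [z]. /nabitepabadoalk/ → navisefavazoalk.
Rule 4 (final cluster simplification): /k/ is the second consonant of a word-final cluster /lk/, so it deletes. /navisefavazoalk/ → navisefavazoal.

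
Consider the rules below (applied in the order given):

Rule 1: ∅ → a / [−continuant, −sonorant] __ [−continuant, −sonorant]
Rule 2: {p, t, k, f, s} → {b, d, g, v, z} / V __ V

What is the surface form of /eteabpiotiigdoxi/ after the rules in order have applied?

Rule 1 (stop-cluster a-epenthesis): /b/ and /p/ form a stop–stop cluster, so [a] is inserted between them. /g/ and /d/ form a stop–stop cluster, so [a] is inserted between them. /eteabpiotiigdoxi/ → eteabapiotiigadoxi.
Rule 2 (intervocalic voicing): /t/ is a voiceless obstruent between vowels /e/ and /e/, so it voices to [d]. /p/ is a voiceless obstruent between vowels /a/ and /i/, so it voices to [b]. /t/ is a voiceless obstruent between vowels /o/ and /i/, so it voices to [d]. /eteabapiotiigadoxi/ → edeababiodiigadoxi.

edeababiodiigadoxi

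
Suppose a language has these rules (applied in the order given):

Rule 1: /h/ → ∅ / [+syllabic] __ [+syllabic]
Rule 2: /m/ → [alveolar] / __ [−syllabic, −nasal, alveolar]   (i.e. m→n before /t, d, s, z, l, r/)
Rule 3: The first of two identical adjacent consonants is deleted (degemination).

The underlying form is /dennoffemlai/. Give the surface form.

Rule 1 (intervocalic h-deletion): no segment meets the environment; /dennoffemlai/ is unchanged.
Rule 2 (nasal place assimilation): /m/ precedes the alveolar consonant /l/, so it assimilates in place to [n]. /dennoffemlai/ → dennoffenlai.
Rule 3 (degemination): /nn/ is a geminate; the first /n/ deletes. /ff/ is a geminate; the first /f/ deletes. /dennoffenlai/ → denofenlai.

denofenlai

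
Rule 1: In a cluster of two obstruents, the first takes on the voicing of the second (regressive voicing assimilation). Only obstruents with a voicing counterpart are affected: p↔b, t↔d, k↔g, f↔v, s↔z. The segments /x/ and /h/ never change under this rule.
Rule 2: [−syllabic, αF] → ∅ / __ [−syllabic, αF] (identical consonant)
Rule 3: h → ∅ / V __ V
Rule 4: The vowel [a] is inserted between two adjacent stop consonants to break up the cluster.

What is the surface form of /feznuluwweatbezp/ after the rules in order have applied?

Rule 1 (regressive voicing assimilation): /t/ precedes the voiced obstruent /b/, so it voices to [d] by assimilation. /z/ precedes the voiceless obstruent /p/, so it devoices to [s] by assimilation. /feznuluwweatbezp/ → feznuluwweadbesp.
Rule 2 (degemination): /ww/ is a geminate; the first /w/ deletes. /feznuluwweadbesp/ → feznuluweadbesp.
Rule 3 (intervocalic h-deletion): no segment meets the environment; /feznuluweadbesp/ is unchanged.
Rule 4 (stop-cluster a-epenthesis): /d/ and /b/ form a stop–stop cluster, so [a] is inserted between them. /feznuluweadbesp/ → feznuluweadabesp.

feznuluweadabesp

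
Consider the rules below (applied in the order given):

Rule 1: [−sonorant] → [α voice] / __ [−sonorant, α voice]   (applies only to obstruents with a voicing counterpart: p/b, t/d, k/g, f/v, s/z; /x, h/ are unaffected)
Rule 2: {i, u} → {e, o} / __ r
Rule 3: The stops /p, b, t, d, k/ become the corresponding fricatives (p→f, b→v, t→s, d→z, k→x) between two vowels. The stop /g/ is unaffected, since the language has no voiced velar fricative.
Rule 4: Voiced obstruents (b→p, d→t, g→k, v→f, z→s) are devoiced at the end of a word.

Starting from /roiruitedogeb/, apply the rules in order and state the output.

Rule 1 (regressive voicing assimilation): no segment meets the environment; /roiruitedogeb/ is unchanged.
Rule 2 (pre-rhotic lowering): /i/ is a high vowel immediately before /r/, so it lowers to [e]. /roiruitedogeb/ → roeruitedogeb.
Rule 3 (intervocalic spirantization): /t/ is a stop between vowels /i/ and /e/, so it spirantizes to the fricative [s]. /d/ is a stop between vowels /e/ and /o/, so it spirantizes to the fricative [z]. /roeruitedogeb/ → roeruisezogeb.
Rule 4 (final devoicing): /b/ is a voiced obstruent in word-final position, so it devoices to [p]. /roeruisezogeb/ → roeruisezogep.

roeruisezogep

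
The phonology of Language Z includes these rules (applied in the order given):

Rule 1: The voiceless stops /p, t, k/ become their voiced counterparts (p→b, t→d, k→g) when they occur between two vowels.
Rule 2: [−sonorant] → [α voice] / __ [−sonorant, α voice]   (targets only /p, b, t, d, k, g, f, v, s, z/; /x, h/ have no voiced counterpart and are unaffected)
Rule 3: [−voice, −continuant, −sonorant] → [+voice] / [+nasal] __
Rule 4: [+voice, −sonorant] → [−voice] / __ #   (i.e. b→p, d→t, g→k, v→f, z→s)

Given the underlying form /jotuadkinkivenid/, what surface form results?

joduatkingivenit

Rule 1 (intervocalic voicing): /t/ is a voiceless stop between vowels /o/ and /u/, so it voices to [d]. /jotuadkinkivenid/ → joduadkinkivenid.
Rule 2 (regressive voicing assimilation): /d/ precedes the voiceless obstruent /k/, so it devoices to [t] by assimilation. /joduadkinkivenid/ → joduatkinkivenid.
Rule 3 (post-nasal voicing): /k/ is a voiceless stop immediately after the nasal /n/, so it voices to [g]. /joduatkinkivenid/ → joduatkingivenid.
Rule 4 (final devoicing): /d/ is a voiced obstruent in word-final position, so it devoices to [t]. /joduatkingivenid/ → joduatkingivenit.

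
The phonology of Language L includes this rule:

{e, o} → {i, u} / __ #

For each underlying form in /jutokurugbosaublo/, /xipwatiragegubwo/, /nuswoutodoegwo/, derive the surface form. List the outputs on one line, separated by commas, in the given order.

/jutokurugbosaublo/: /o/ is a mid vowel in word-final position, so it raises to [u]. → [jutokurugbosaublu].
/xipwatiragegubwo/: /o/ is a mid vowel in word-final position, so it raises to [u]. → [xipwatiragegubwu].
/nuswoutodoegwo/: /o/ is a mid vowel in word-final position, so it raises to [u]. → [nuswoutodoegwu].

jutokurugbosaublu, xipwatiragegubwu, nuswoutodoegwu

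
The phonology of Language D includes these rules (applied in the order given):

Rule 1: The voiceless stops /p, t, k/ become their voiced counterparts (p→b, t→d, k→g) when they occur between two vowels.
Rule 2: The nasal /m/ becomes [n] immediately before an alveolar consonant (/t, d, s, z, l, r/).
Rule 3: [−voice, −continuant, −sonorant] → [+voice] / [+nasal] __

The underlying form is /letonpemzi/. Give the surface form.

ledonbenzi

Rule 1 (intervocalic voicing): /t/ is a voiceless stop between vowels /e/ and /o/, so it voices to [d]. /letonpemzi/ → ledonpemzi.
Rule 2 (nasal place assimilation): /m/ precedes the alveolar consonant /z/, so it assimilates in place to [n]. /ledonpemzi/ → ledonpenzi.
Rule 3 (post-nasal voicing): /p/ is a voiceless stop immediately after the nasal /n/, so it voices to [b]. /ledonpenzi/ → ledonbenzi.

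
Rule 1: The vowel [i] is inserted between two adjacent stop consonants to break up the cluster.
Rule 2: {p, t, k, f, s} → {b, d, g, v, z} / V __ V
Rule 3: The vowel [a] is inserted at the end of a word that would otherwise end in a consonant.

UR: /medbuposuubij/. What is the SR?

Rule 1 (stop-cluster i-epenthesis): /d/ and /b/ form a stop–stop cluster, so [i] is inserted between them. /medbuposuubij/ → medibuposuubij.
Rule 2 (intervocalic voicing): /p/ is a voiceless obstruent between vowels /u/ and /o/, so it voices to [b]. /s/ is a voiceless obstruent between vowels /o/ and /u/, so it voices to [z]. /medibuposuubij/ → medibubozuubij.
Rule 3 (final a-epenthesis): the form ends in the consonant /j/, so [a] is inserted word-finally. /medibubozuubij/ → medibubozuubija.

medibubozuubija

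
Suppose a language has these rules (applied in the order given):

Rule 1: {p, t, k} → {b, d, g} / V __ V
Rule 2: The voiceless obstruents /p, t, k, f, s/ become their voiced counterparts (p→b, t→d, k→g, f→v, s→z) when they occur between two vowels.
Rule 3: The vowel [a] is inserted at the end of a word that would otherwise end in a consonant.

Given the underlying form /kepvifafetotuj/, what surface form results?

Rule 1 (intervocalic voicing): /t/ is a voiceless stop between vowels /e/ and /o/, so it voices to [d]. /t/ is a voiceless stop between vowels /o/ and /u/, so it voices to [d]. /kepvifafetotuj/ → kepvifafedoduj.
Rule 2 (intervocalic voicing): /f/ is a voiceless obstruent between vowels /i/ and /a/, so it voices to [v]. /f/ is a voiceless obstruent between vowels /a/ and /e/, so it voices to [v]. /kepvifafedoduj/ → kepvivavedoduj.
Rule 3 (final a-epenthesis): the form ends in the consonant /j/, so [a] is inserted word-finally. /kepvivavedoduj/ → kepvivavedoduja.

kepvivavedoduja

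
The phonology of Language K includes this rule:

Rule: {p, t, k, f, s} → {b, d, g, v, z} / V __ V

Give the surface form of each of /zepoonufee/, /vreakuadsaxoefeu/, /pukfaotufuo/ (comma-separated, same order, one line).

zeboonuvee, vreaguadsaxoeveu, pukfaoduvuo

/zepoonufee/: /p/ is a voiceless obstruent between vowels /e/ and /o/, so it voices to [b]. /f/ is a voiceless obstruent between vowels /u/ and /e/, so it voices to [v]. → [zeboonuvee].
/vreakuadsaxoefeu/: /k/ is a voiceless obstruent between vowels /a/ and /u/, so it voices to [g]. /f/ is a voiceless obstruent between vowels /e/ and /e/, so it voices to [v]. → [vreaguadsaxoeveu].
/pukfaotufuo/: /t/ is a voiceless obstruent between vowels /o/ and /u/, so it voices to [d]. /f/ is a voiceless obstruent between vowels /u/ and /u/, so it voices to [v]. → [pukfaoduvuo].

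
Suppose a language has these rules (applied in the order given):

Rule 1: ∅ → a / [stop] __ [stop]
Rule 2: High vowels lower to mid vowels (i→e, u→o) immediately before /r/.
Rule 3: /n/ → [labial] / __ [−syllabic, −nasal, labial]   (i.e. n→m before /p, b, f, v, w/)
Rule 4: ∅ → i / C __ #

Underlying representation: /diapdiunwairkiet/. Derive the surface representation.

Rule 1 (stop-cluster a-epenthesis): /p/ and /d/ form a stop–stop cluster, so [a] is inserted between them. /diapdiunwairkiet/ → diapadiunwairkiet.
Rule 2 (pre-rhotic lowering): /i/ is a high vowel immediately before /r/, so it lowers to [e]. /diapadiunwairkiet/ → diapadiunwaerkiet.
Rule 3 (nasal place assimilation): /n/ precedes the labial consonant /w/, so it assimilates in place to [m]. /diapadiunwaerkiet/ → diapadiumwaerkiet.
Rule 4 (final i-epenthesis): the form ends in the consonant /t/, so [i] is inserted word-finally. /diapadiumwaerkiet/ → diapadiumwaerkieti.

diapadiumwaerkieti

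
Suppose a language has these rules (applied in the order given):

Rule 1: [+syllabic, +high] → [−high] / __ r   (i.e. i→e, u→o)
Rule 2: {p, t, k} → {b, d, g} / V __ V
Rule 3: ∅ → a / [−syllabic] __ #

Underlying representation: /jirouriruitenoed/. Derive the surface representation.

jerooreruidenoeda

Rule 1 (pre-rhotic lowering): /i/ is a high vowel immediately before /r/, so it lowers to [e]. /u/ is a high vowel immediately before /r/, so it lowers to [o]. /i/ is a high vowel immediately before /r/, so it lowers to [e]. /jirouriruitenoed/ → jerooreruitenoed.
Rule 2 (intervocalic voicing): /t/ is a voiceless stop between vowels /i/ and /e/, so it voices to [d]. /jerooreruitenoed/ → jerooreruidenoed.
Rule 3 (final a-epenthesis): the form ends in the consonant /d/, so [a] is inserted word-finally. /jerooreruidenoed/ → jerooreruidenoeda.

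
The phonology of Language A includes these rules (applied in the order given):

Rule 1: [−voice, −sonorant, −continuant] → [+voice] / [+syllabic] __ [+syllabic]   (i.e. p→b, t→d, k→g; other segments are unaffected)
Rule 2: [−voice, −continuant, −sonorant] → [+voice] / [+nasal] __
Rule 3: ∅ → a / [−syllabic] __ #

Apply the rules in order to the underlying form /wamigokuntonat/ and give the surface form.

wamigogundonata

Rule 1 (intervocalic voicing): /k/ is a voiceless stop between vowels /o/ and /u/, so it voices to [g]. /wamigokuntonat/ → wamigoguntonat.
Rule 2 (post-nasal voicing): /t/ is a voiceless stop immediately after the nasal /n/, so it voices to [d]. /wamigoguntonat/ → wamigogundonat.
Rule 3 (final a-epenthesis): the form ends in the consonant /t/, so [a] is inserted word-finally. /wamigogundonat/ → wamigogundonata.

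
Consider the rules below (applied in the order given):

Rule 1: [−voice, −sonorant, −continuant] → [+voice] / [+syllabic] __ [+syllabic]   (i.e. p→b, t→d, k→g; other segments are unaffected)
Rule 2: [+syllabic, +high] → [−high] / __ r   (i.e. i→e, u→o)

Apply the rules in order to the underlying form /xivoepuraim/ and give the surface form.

xivoeboraim

Rule 1 (intervocalic voicing): /p/ is a voiceless stop between vowels /e/ and /u/, so it voices to [b]. /xivoepuraim/ → xivoeburaim.
Rule 2 (pre-rhotic lowering): /u/ is a high vowel immediately before /r/, so it lowers to [o]. /xivoeburaim/ → xivoeboraim.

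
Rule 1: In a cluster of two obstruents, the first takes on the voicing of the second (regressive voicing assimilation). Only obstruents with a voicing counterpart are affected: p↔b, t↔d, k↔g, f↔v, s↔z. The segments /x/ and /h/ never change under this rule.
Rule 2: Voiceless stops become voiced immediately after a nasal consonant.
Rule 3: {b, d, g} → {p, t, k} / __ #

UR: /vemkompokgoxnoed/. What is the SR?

Rule 1 (regressive voicing assimilation): /k/ precedes the voiced obstruent /g/, so it voices to [g] by assimilation. /vemkompokgoxnoed/ → vemkompoggoxnoed.
Rule 2 (post-nasal voicing): /k/ is a voiceless stop immediately after the nasal /m/, so it voices to [g]. /p/ is a voiceless stop immediately after the nasal /m/, so it voices to [b]. /vemkompoggoxnoed/ → vemgomboggoxnoed.
Rule 3 (final devoicing): /d/ is a voiced stop in word-final position, so it devoices to [t]. /vemgomboggoxnoed/ → vemgomboggoxnoet.

vemgomboggoxnoet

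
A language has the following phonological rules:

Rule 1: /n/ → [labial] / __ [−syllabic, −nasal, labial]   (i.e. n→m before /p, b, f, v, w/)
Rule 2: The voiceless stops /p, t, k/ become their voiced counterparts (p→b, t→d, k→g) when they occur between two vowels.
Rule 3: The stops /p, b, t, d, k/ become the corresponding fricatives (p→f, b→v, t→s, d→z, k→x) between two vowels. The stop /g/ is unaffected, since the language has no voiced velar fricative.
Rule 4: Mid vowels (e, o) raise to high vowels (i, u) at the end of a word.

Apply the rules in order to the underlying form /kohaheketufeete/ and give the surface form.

kohahegezufeezi

Rule 1 (nasal place assimilation): no segment meets the environment; /kohaheketufeete/ is unchanged.
Rule 2 (intervocalic voicing): /k/ is a voiceless stop between vowels /e/ and /e/, so it voices to [g]. /t/ is a voiceless stop between vowels /e/ and /u/, so it voices to [d]. /t/ is a voiceless stop between vowels /e/ and /e/, so it voices to [d]. /kohaheketufeete/ → kohahegedufeede.
Rule 3 (intervocalic spirantization): /d/ is a stop between vowels /e/ and /u/, so it spirantizes to the fricative [z]. /d/ is a stop between vowels /e/ and /e/, so it spirantizes to the fricative [z]. /kohahegedufeede/ → kohahegezufeeze.
Rule 4 (final vowel raising): /e/ is a mid vowel in word-final position, so it raises to [i]. /kohahegezufeeze/ → kohahegezufeezi.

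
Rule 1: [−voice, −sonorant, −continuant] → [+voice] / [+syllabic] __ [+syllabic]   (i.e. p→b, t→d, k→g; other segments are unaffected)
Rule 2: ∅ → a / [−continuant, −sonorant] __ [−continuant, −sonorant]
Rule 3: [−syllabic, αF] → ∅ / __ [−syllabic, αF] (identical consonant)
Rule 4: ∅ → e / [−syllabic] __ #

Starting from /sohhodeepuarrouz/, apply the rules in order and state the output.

Rule 1 (intervocalic voicing): /p/ is a voiceless stop between vowels /e/ and /u/, so it voices to [b]. /sohhodeepuarrouz/ → sohhodeebuarrouz.
Rule 2 (stop-cluster a-epenthesis): no segment meets the environment; /sohhodeebuarrouz/ is unchanged.
Rule 3 (degemination): /hh/ is a geminate; the first /h/ deletes. /rr/ is a geminate; the first /r/ deletes. /sohhodeebuarrouz/ → sohodeebuarouz.
Rule 4 (final e-epenthesis): the form ends in the consonant /z/, so [e] is inserted word-finally. /sohodeebuarouz/ → sohodeebuarouze.

sohodeebuarouze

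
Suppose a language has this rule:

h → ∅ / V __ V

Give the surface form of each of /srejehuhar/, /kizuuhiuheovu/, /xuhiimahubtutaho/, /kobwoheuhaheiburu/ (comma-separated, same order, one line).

/srejehuhar/: /h/ occurs between vowels /e/ and /u/, so it deletes. /h/ occurs between vowels /u/ and /a/, so it deletes. → [srejeuar].
/kizuuhiuheovu/: /h/ occurs between vowels /u/ and /i/, so it deletes. /h/ occurs between vowels /u/ and /e/, so it deletes. → [kizuuiueovu].
/xuhiimahubtutaho/: /h/ occurs between vowels /u/ and /i/, so it deletes. /h/ occurs between vowels /a/ and /u/, so it deletes. /h/ occurs between vowels /a/ and /o/, so it deletes. → [xuiimaubtutao].
/kobwoheuhaheiburu/: /h/ occurs between vowels /o/ and /e/, so it deletes. /h/ occurs between vowels /u/ and /a/, so it deletes. /h/ occurs between vowels /a/ and /e/, so it deletes. → [kobwoeuaeiburu].

srejeuar, kizuuiueovu, xuiimaubtutao, kobwoeuaeiburu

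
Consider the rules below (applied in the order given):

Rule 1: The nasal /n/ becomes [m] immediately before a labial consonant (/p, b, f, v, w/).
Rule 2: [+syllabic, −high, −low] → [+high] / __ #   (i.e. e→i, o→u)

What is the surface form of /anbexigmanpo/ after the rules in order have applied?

ambexigmampu

Rule 1 (nasal place assimilation): /n/ precedes the labial consonant /b/, so it assimilates in place to [m]. /n/ precedes the labial consonant /p/, so it assimilates in place to [m]. /anbexigmanpo/ → ambexigmampo.
Rule 2 (final vowel raising): /o/ is a mid vowel in word-final position, so it raises to [u]. /ambexigmampo/ → ambexigmampu.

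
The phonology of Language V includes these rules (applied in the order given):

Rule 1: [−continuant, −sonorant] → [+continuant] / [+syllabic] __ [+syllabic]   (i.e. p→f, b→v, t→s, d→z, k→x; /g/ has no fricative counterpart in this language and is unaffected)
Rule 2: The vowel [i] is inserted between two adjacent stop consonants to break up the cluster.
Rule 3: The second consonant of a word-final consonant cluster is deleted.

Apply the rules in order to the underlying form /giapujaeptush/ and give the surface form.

Rule 1 (intervocalic spirantization): /p/ is a stop between vowels /a/ and /u/, so it spirantizes to the fricative [f]. /giapujaeptush/ → giafujaeptush.
Rule 2 (stop-cluster i-epenthesis): /p/ and /t/ form a stop–stop cluster, so [i] is inserted between them. /giafujaeptush/ → giafujaepitush.
Rule 3 (final cluster simplification): /h/ is the second consonant of a word-final cluster /sh/, so it deletes. /giafujaepitush/ → giafujaepitus.

giafujaepitus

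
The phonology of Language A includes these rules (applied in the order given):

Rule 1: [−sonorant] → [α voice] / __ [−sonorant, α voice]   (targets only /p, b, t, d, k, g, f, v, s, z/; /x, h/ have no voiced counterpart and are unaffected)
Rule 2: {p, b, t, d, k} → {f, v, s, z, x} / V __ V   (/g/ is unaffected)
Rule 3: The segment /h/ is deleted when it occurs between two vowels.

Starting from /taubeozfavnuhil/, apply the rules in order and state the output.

Rule 1 (regressive voicing assimilation): /z/ precedes the voiceless obstruent /f/, so it devoices to [s] by assimilation. /taubeozfavnuhil/ → taubeosfavnuhil.
Rule 2 (intervocalic spirantization): /b/ is a stop between vowels /u/ and /e/, so it spirantizes to the fricative [v]. /taubeosfavnuhil/ → tauveosfavnuhil.
Rule 3 (intervocalic h-deletion): /h/ occurs between vowels /u/ and /i/, so it deletes. /tauveosfavnuhil/ → tauveosfavnuil.

tauveosfavnuil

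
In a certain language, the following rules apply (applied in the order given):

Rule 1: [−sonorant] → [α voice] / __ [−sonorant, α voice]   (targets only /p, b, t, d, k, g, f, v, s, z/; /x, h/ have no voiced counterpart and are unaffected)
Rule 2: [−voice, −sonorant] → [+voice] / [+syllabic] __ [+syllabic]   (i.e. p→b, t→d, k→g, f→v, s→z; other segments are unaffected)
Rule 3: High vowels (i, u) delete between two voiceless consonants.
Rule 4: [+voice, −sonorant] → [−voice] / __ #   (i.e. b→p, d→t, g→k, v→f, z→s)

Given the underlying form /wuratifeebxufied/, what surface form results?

Rule 1 (regressive voicing assimilation): /b/ precedes the voiceless obstruent /x/, so it devoices to [p] by assimilation. /wuratifeebxufied/ → wuratifeepxufied.
Rule 2 (intervocalic voicing): /t/ is a voiceless obstruent between vowels /a/ and /i/, so it voices to [d]. /f/ is a voiceless obstruent between vowels /i/ and /e/, so it voices to [v]. /f/ is a voiceless obstruent between vowels /u/ and /i/, so it voices to [v]. /wuratifeepxufied/ → wuradiveepxuvied.
Rule 3 (high vowel syncope): no segment meets the environment; /wuradiveepxuvied/ is unchanged.
Rule 4 (final devoicing): /d/ is a voiced obstruent in word-final position, so it devoices to [t]. /wuradiveepxuvied/ → wuradiveepxuviet.

wuradiveepxuviet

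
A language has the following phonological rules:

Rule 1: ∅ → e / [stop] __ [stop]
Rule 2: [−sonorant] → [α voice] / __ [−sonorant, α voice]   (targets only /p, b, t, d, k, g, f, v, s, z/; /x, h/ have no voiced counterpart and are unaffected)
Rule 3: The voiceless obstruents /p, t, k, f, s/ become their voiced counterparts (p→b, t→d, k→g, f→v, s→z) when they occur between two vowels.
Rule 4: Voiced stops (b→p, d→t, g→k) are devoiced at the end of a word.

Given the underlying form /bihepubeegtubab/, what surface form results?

bihebubeegedubap

Rule 1 (stop-cluster e-epenthesis): /g/ and /t/ form a stop–stop cluster, so [e] is inserted between them. /bihepubeegtubab/ → bihepubeegetubab.
Rule 2 (regressive voicing assimilation): no segment meets the environment; /bihepubeegetubab/ is unchanged.
Rule 3 (intervocalic voicing): /p/ is a voiceless obstruent between vowels /e/ and /u/, so it voices to [b]. /t/ is a voiceless obstruent between vowels /e/ and /u/, so it voices to [d]. /bihepubeegetubab/ → bihebubeegedubab.
Rule 4 (final devoicing): /b/ is a voiced stop in word-final position, so it devoices to [p]. /bihebubeegedubab/ → bihebubeegedubap.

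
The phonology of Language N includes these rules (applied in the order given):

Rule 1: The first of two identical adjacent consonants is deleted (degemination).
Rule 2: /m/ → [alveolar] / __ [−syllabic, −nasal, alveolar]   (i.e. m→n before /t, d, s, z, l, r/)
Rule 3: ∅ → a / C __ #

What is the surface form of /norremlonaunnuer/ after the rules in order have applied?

Rule 1 (degemination): /rr/ is a geminate; the first /r/ deletes. /nn/ is a geminate; the first /n/ deletes. /norremlonaunnuer/ → noremlonaunuer.
Rule 2 (nasal place assimilation): /m/ precedes the alveolar consonant /l/, so it assimilates in place to [n]. /noremlonaunuer/ → norenlonaunuer.
Rule 3 (final a-epenthesis): the form ends in the consonant /r/, so [a] is inserted word-finally. /norenlonaunuer/ → norenlonaunuera.

norenlonaunuera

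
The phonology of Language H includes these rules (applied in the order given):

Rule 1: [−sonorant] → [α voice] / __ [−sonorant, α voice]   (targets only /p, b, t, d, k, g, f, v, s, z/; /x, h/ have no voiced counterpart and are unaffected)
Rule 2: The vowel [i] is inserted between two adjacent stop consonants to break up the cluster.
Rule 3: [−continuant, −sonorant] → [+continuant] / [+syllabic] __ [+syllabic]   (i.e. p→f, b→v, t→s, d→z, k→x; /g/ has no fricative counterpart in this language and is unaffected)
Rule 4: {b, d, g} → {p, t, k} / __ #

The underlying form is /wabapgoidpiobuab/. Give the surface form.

Rule 1 (regressive voicing assimilation): /p/ precedes the voiced obstruent /g/, so it voices to [b] by assimilation. /d/ precedes the voiceless obstruent /p/, so it devoices to [t] by assimilation. /wabapgoidpiobuab/ → wababgoitpiobuab.
Rule 2 (stop-cluster i-epenthesis): /b/ and /g/ form a stop–stop cluster, so [i] is inserted between them. /t/ and /p/ form a stop–stop cluster, so [i] is inserted between them. /wababgoitpiobuab/ → wababigoitipiobuab.
Rule 3 (intervocalic spirantization): /b/ is a stop between vowels /a/ and /a/, so it spirantizes to the fricative [v]. /b/ is a stop between vowels /a/ and /i/, so it spirantizes to the fricative [v]. /t/ is a stop between vowels /i/ and /i/, so it spirantizes to the fricative [s]. /p/ is a stop between vowels /i/ and /i/, so it spirantizes to the fricative [f]. /b/ is a stop between vowels /o/ and /u/, so it spirantizes to the fricative [v]. /wababigoitipiobuab/ → wavavigoisifiovuab.
Rule 4 (final devoicing): /b/ is a voiced stop in word-final position, so it devoices to [p]. /wavavigoisifiovuab/ → wavavigoisifiovuap.

wavavigoisifiovuap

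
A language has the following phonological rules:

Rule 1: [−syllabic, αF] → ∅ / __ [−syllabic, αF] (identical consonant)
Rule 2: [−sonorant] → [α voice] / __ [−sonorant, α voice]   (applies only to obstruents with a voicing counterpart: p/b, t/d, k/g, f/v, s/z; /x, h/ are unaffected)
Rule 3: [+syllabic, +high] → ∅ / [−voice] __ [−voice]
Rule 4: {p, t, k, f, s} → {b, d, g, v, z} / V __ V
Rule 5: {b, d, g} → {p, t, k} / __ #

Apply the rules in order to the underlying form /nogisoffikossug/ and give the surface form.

nogizofkozuk

Rule 1 (degemination): /ff/ is a geminate; the first /f/ deletes. /ss/ is a geminate; the first /s/ deletes. /nogisoffikossug/ → nogisofikosug.
Rule 2 (regressive voicing assimilation): no segment meets the environment; /nogisofikosug/ is unchanged.
Rule 3 (high vowel syncope): /i/ is a high vowel flanked by voiceless consonants /f/ and /k/, so it deletes. /nogisofikosug/ → nogisofkosug.
Rule 4 (intervocalic voicing): /s/ is a voiceless obstruent between vowels /i/ and /o/, so it voices to [z]. /s/ is a voiceless obstruent between vowels /o/ and /u/, so it voices to [z]. /nogisofkosug/ → nogizofkozug.
Rule 5 (final devoicing): /g/ is a voiced stop in word-final position, so it devoices to [k]. /nogizofkozug/ → nogizofkozuk.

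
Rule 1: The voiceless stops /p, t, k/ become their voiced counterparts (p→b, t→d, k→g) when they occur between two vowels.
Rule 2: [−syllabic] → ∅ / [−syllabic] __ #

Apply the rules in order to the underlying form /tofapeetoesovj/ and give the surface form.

tofabeedoesov

Rule 1 (intervocalic voicing): /p/ is a voiceless stop between vowels /a/ and /e/, so it voices to [b]. /t/ is a voiceless stop between vowels /e/ and /o/, so it voices to [d]. /tofapeetoesovj/ → tofabeedoesovj.
Rule 2 (final cluster simplification): /j/ is the second consonant of a word-final cluster /vj/, so it deletes. /tofabeedoesovj/ → tofabeedoesov.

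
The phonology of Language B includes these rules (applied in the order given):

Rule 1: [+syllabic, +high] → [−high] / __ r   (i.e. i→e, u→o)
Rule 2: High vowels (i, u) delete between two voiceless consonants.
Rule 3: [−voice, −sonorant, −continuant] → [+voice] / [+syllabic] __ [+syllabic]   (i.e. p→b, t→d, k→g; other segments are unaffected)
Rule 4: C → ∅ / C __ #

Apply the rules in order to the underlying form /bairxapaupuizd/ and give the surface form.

baerxabaubuiz

Rule 1 (pre-rhotic lowering): /i/ is a high vowel immediately before /r/, so it lowers to [e]. /bairxapaupuizd/ → baerxapaupuizd.
Rule 2 (high vowel syncope): no segment meets the environment; /baerxapaupuizd/ is unchanged.
Rule 3 (intervocalic voicing): /p/ is a voiceless stop between vowels /a/ and /a/, so it voices to [b]. /p/ is a voiceless stop between vowels /u/ and /u/, so it voices to [b]. /baerxapaupuizd/ → baerxabaubuizd.
Rule 4 (final cluster simplification): /d/ is the second consonant of a word-final cluster /zd/, so it deletes. /baerxabaubuizd/ → baerxabaubuiz.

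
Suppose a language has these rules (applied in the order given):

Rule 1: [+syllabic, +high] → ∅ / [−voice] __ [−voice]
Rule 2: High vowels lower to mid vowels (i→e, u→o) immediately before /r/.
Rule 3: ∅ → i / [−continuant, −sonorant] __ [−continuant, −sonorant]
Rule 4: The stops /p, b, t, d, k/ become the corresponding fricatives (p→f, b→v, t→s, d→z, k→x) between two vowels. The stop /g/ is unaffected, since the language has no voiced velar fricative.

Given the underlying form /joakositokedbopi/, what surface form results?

Rule 1 (high vowel syncope): /i/ is a high vowel flanked by voiceless consonants /s/ and /t/, so it deletes. /joakositokedbopi/ → joakostokedbopi.
Rule 2 (pre-rhotic lowering): no segment meets the environment; /joakostokedbopi/ is unchanged.
Rule 3 (stop-cluster i-epenthesis): /d/ and /b/ form a stop–stop cluster, so [i] is inserted between them. /joakostokedbopi/ → joakostokedibopi.
Rule 4 (intervocalic spirantization): /k/ is a stop between vowels /a/ and /o/, so it spirantizes to the fricative [x]. /k/ is a stop between vowels /o/ and /e/, so it spirantizes to the fricative [x]. /d/ is a stop between vowels /e/ and /i/, so it spirantizes to the fricative [z]. /b/ is a stop between vowels /i/ and /o/, so it spirantizes to the fricative [v]. /p/ is a stop between vowels /o/ and /i/, so it spirantizes to the fricative [f]. /joakostokedibopi/ → joaxostoxezivofi.

joaxostoxezivofi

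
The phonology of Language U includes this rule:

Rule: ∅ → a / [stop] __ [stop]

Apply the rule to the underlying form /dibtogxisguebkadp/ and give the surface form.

dibatogxisguebakadap

/b/ and /t/ form a stop–stop cluster, so [a] is inserted between them.
/b/ and /k/ form a stop–stop cluster, so [a] is inserted between them.
/d/ and /p/ form a stop–stop cluster, so [a] is inserted between them.
Surface form: [dibatogxisguebakadap].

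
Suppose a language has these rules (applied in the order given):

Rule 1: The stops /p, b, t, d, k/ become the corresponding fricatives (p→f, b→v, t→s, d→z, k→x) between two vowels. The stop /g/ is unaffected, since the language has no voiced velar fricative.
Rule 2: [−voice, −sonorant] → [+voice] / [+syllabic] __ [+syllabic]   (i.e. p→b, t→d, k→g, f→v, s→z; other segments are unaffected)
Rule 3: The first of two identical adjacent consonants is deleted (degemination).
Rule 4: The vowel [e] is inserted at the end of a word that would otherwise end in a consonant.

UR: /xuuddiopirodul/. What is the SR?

Rule 1 (intervocalic spirantization): /p/ is a stop between vowels /o/ and /i/, so it spirantizes to the fricative [f]. /d/ is a stop between vowels /o/ and /u/, so it spirantizes to the fricative [z]. /xuuddiopirodul/ → xuuddiofirozul.
Rule 2 (intervocalic voicing): /f/ is a voiceless obstruent between vowels /o/ and /i/, so it voices to [v]. /xuuddiofirozul/ → xuuddiovirozul.
Rule 3 (degemination): /dd/ is a geminate; the first /d/ deletes. /xuuddiovirozul/ → xuudiovirozul.
Rule 4 (final e-epenthesis): the form ends in the consonant /l/, so [e] is inserted word-finally. /xuudiovirozul/ → xuudiovirozule.

xuudiovirozule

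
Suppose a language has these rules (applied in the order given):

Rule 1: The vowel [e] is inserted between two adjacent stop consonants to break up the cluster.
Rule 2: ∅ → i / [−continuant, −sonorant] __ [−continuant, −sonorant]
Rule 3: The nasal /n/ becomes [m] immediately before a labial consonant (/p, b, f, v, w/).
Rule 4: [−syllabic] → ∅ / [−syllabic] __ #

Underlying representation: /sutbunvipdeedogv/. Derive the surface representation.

sutebumvipedeedog

Rule 1 (stop-cluster e-epenthesis): /t/ and /b/ form a stop–stop cluster, so [e] is inserted between them. /p/ and /d/ form a stop–stop cluster, so [e] is inserted between them. /sutbunvipdeedogv/ → sutebunvipedeedogv.
Rule 2 (stop-cluster i-epenthesis): no segment meets the environment; /sutebunvipedeedogv/ is unchanged.
Rule 3 (nasal place assimilation): /n/ precedes the labial consonant /v/, so it assimilates in place to [m]. /sutebunvipedeedogv/ → sutebumvipedeedogv.
Rule 4 (final cluster simplification): /v/ is the second consonant of a word-final cluster /gv/, so it deletes. /sutebumvipedeedogv/ → sutebumvipedeedog.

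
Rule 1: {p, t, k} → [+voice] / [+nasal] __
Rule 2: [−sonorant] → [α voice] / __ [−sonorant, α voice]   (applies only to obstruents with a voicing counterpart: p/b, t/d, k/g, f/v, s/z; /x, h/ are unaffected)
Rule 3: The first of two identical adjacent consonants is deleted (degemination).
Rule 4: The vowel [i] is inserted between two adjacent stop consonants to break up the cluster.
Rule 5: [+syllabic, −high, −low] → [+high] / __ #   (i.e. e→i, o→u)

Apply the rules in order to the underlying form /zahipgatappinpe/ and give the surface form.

zahibigatapinbi

Rule 1 (post-nasal voicing): /p/ is a voiceless stop immediately after the nasal /n/, so it voices to [b]. /zahipgatappinpe/ → zahipgatappinbe.
Rule 2 (regressive voicing assimilation): /p/ precedes the voiced obstruent /g/, so it voices to [b] by assimilation. /zahipgatappinbe/ → zahibgatappinbe.
Rule 3 (degemination): /pp/ is a geminate; the first /p/ deletes. /zahibgatappinbe/ → zahibgatapinbe.
Rule 4 (stop-cluster i-epenthesis): /b/ and /g/ form a stop–stop cluster, so [i] is inserted between them. /zahibgatapinbe/ → zahibigatapinbe.
Rule 5 (final vowel raising): /e/ is a mid vowel in word-final position, so it raises to [i]. /zahibigatapinbe/ → zahibigatapinbi.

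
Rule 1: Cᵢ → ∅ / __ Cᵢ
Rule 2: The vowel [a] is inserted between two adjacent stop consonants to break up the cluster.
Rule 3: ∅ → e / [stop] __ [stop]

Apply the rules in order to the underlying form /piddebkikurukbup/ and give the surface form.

Rule 1 (degemination): /dd/ is a geminate; the first /d/ deletes. /piddebkikurukbup/ → pidebkikurukbup.
Rule 2 (stop-cluster a-epenthesis): /b/ and /k/ form a stop–stop cluster, so [a] is inserted between them. /k/ and /b/ form a stop–stop cluster, so [a] is inserted between them. /pidebkikurukbup/ → pidebakikurukabup.
Rule 3 (stop-cluster e-epenthesis): no segment meets the environment; /pidebakikurukabup/ is unchanged.

pidebakikurukabup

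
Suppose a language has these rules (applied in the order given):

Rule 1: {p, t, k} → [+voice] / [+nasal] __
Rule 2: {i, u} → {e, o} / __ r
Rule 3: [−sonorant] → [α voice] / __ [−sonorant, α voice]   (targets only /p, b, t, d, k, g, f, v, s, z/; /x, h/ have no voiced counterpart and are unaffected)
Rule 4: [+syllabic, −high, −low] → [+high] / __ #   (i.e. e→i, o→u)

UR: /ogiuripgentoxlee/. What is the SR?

Rule 1 (post-nasal voicing): /t/ is a voiceless stop immediately after the nasal /n/, so it voices to [d]. /ogiuripgentoxlee/ → ogiuripgendoxlee.
Rule 2 (pre-rhotic lowering): /u/ is a high vowel immediately before /r/, so it lowers to [o]. /ogiuripgendoxlee/ → ogioripgendoxlee.
Rule 3 (regressive voicing assimilation): /p/ precedes the voiced obstruent /g/, so it voices to [b] by assimilation. /ogioripgendoxlee/ → ogioribgendoxlee.
Rule 4 (final vowel raising): /e/ is a mid vowel in word-final position, so it raises to [i]. /ogioribgendoxlee/ → ogioribgendoxlei.

ogioribgendoxlei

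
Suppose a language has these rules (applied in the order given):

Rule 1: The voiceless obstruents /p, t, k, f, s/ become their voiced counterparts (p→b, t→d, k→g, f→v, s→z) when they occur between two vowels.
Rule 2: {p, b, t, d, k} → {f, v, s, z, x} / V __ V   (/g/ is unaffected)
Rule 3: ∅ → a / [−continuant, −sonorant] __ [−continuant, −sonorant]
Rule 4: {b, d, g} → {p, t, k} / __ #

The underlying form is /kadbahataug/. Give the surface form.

kadabahazauk

Rule 1 (intervocalic voicing): /t/ is a voiceless obstruent between vowels /a/ and /a/, so it voices to [d]. /kadbahataug/ → kadbahadaug.
Rule 2 (intervocalic spirantization): /d/ is a stop between vowels /a/ and /a/, so it spirantizes to the fricative [z]. /kadbahadaug/ → kadbahazaug.
Rule 3 (stop-cluster a-epenthesis): /d/ and /b/ form a stop–stop cluster, so [a] is inserted between them. /kadbahazaug/ → kadabahazaug.
Rule 4 (final devoicing): /g/ is a voiced stop in word-final position, so it devoices to [k]. /kadabahazaug/ → kadabahazauk.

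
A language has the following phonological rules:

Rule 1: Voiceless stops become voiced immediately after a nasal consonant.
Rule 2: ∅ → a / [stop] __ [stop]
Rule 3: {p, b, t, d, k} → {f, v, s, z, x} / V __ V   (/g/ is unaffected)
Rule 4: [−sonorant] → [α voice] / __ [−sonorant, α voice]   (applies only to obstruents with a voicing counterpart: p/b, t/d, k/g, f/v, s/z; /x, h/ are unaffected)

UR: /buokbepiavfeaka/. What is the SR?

Rule 1 (post-nasal voicing): no segment meets the environment; /buokbepiavfeaka/ is unchanged.
Rule 2 (stop-cluster a-epenthesis): /k/ and /b/ form a stop–stop cluster, so [a] is inserted between them. /buokbepiavfeaka/ → buokabepiavfeaka.
Rule 3 (intervocalic spirantization): /k/ is a stop between vowels /o/ and /a/, so it spirantizes to the fricative [x]. /b/ is a stop between vowels /a/ and /e/, so it spirantizes to the fricative [v]. /p/ is a stop between vowels /e/ and /i/, so it spirantizes to the fricative [f]. /k/ is a stop between vowels /a/ and /a/, so it spirantizes to the fricative [x]. /buokabepiavfeaka/ → buoxavefiavfeaxa.
Rule 4 (regressive voicing assimilation): /v/ precedes the voiceless obstruent /f/, so it devoices to [f] by assimilation. /buoxavefiavfeaxa/ → buoxavefiaffeaxa.

buoxavefiaffeaxa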